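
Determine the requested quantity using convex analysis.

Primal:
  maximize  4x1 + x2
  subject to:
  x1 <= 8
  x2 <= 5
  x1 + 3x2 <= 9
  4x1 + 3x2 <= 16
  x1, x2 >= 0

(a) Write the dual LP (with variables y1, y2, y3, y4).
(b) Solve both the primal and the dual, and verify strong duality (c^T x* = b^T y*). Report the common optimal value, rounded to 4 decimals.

The standard primal-dual pair for 'max c^T x s.t. A x <= b, x >= 0' is:
  Dual:  min b^T y  s.t.  A^T y >= c,  y >= 0.

So the dual LP is:
  minimize  8y1 + 5y2 + 9y3 + 16y4
  subject to:
    y1 + y3 + 4y4 >= 4
    y2 + 3y3 + 3y4 >= 1
    y1, y2, y3, y4 >= 0

Solving the primal: x* = (4, 0).
  primal value c^T x* = 16.
Solving the dual: y* = (0, 0, 0, 1).
  dual value b^T y* = 16.
Strong duality: c^T x* = b^T y*. Confirmed.

16


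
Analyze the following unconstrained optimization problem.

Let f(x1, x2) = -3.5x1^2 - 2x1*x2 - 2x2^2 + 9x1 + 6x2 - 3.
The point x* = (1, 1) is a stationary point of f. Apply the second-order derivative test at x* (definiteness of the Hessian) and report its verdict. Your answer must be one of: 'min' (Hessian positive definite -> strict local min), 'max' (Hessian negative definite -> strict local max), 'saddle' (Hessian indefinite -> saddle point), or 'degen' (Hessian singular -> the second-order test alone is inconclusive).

Compute the Hessian H = grad^2 f:
  H = [[-7, -2], [-2, -4]]
Verify stationarity: grad f(x*) = H x* + g = (0, 0).
Eigenvalues of H: -8, -3.
Both eigenvalues < 0, so H is negative definite -> x* is a strict local max.

max


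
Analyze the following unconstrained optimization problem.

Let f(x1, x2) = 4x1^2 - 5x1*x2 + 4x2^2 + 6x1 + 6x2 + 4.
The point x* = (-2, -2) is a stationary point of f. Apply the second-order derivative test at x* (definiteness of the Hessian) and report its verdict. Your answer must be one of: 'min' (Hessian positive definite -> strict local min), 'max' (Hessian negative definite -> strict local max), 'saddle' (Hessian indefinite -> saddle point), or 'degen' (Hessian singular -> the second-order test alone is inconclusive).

Compute the Hessian H = grad^2 f:
  H = [[8, -5], [-5, 8]]
Verify stationarity: grad f(x*) = H x* + g = (0, 0).
Eigenvalues of H: 3, 13.
Both eigenvalues > 0, so H is positive definite -> x* is a strict local min.

min


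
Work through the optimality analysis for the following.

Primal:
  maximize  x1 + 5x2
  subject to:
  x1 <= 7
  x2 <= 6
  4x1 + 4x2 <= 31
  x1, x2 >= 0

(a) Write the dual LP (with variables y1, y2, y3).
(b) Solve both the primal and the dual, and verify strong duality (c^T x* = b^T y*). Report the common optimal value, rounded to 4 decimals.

The standard primal-dual pair for 'max c^T x s.t. A x <= b, x >= 0' is:
  Dual:  min b^T y  s.t.  A^T y >= c,  y >= 0.

So the dual LP is:
  minimize  7y1 + 6y2 + 31y3
  subject to:
    y1 + 4y3 >= 1
    y2 + 4y3 >= 5
    y1, y2, y3 >= 0

Solving the primal: x* = (1.75, 6).
  primal value c^T x* = 31.75.
Solving the dual: y* = (0, 4, 0.25).
  dual value b^T y* = 31.75.
Strong duality: c^T x* = b^T y*. Confirmed.

31.75


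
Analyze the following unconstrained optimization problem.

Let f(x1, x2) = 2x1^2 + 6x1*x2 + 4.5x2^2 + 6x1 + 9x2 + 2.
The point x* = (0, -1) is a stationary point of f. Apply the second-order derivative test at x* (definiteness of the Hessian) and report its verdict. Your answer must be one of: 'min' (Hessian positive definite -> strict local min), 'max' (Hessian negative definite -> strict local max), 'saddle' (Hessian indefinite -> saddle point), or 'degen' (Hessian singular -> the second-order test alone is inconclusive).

Compute the Hessian H = grad^2 f:
  H = [[4, 6], [6, 9]]
Verify stationarity: grad f(x*) = H x* + g = (0, 0).
Eigenvalues of H: 0, 13.
H has a zero eigenvalue (singular; positive semidefinite but not definite), so H is neither positive definite, negative definite, nor indefinite. The second-order test alone is inconclusive -> degen.
(Indeed, f is constant along the null direction of H through x*, so x* is not a strict local extremum.)

degen


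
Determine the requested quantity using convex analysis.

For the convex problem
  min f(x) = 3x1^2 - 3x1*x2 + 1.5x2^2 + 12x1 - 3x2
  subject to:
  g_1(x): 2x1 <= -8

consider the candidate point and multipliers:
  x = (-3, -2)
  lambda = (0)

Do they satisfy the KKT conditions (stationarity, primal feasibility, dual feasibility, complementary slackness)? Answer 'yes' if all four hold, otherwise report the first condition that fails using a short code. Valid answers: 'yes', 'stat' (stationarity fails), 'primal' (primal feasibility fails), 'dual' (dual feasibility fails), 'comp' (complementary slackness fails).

Gradient of f: grad f(x) = Q x + c = (0, 0)
Constraint values g_i(x) = a_i^T x - b_i:
  g_1((-3, -2)) = 2
Stationarity residual: grad f(x) + sum_i lambda_i a_i = (0, 0)
  -> stationarity OK
Primal feasibility (all g_i <= 0): FAILS
Dual feasibility (all lambda_i >= 0): OK
Complementary slackness (lambda_i * g_i(x) = 0 for all i): OK

Verdict: the first failing condition is primal_feasibility -> primal.

primal


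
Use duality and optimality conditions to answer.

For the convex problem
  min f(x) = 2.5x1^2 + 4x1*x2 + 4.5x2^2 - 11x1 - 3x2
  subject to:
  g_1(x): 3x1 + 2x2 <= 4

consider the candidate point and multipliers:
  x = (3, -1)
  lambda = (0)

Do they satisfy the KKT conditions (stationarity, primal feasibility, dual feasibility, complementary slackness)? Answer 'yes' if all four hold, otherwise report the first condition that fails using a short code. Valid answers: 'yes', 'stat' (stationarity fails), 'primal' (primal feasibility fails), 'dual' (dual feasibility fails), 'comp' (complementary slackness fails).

Gradient of f: grad f(x) = Q x + c = (0, 0)
Constraint values g_i(x) = a_i^T x - b_i:
  g_1((3, -1)) = 3
Stationarity residual: grad f(x) + sum_i lambda_i a_i = (0, 0)
  -> stationarity OK
Primal feasibility (all g_i <= 0): FAILS
Dual feasibility (all lambda_i >= 0): OK
Complementary slackness (lambda_i * g_i(x) = 0 for all i): OK

Verdict: the first failing condition is primal_feasibility -> primal.

primal


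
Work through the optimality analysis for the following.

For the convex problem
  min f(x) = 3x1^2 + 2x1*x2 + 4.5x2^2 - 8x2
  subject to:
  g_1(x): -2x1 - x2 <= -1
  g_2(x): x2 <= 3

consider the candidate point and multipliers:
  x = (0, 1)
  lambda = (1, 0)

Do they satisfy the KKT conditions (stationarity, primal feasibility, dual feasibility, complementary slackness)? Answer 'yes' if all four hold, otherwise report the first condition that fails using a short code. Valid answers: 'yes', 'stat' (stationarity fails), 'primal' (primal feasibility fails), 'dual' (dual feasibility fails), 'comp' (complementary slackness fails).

Gradient of f: grad f(x) = Q x + c = (2, 1)
Constraint values g_i(x) = a_i^T x - b_i:
  g_1((0, 1)) = 0
  g_2((0, 1)) = -2
Stationarity residual: grad f(x) + sum_i lambda_i a_i = (0, 0)
  -> stationarity OK
Primal feasibility (all g_i <= 0): OK
Dual feasibility (all lambda_i >= 0): OK
Complementary slackness (lambda_i * g_i(x) = 0 for all i): OK

Verdict: yes, KKT holds.

yes


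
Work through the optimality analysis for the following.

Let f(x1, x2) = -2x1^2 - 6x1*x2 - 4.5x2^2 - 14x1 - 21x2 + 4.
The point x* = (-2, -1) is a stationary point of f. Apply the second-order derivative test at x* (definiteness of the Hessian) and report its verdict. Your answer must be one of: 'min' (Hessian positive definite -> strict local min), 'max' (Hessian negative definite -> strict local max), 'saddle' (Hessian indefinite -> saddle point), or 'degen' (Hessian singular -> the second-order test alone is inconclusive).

Compute the Hessian H = grad^2 f:
  H = [[-4, -6], [-6, -9]]
Verify stationarity: grad f(x*) = H x* + g = (0, 0).
Eigenvalues of H: -13, 0.
H has a zero eigenvalue (singular; negative semidefinite but not definite), so H is neither positive definite, negative definite, nor indefinite. The second-order test alone is inconclusive -> degen.
(Indeed, f is constant along the null direction of H through x*, so x* is not a strict local extremum.)

degen


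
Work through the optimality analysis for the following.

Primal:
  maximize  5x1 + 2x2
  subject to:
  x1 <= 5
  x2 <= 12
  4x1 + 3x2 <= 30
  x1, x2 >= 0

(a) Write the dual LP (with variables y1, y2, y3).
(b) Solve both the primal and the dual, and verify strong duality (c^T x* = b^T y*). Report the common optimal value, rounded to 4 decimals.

The standard primal-dual pair for 'max c^T x s.t. A x <= b, x >= 0' is:
  Dual:  min b^T y  s.t.  A^T y >= c,  y >= 0.

So the dual LP is:
  minimize  5y1 + 12y2 + 30y3
  subject to:
    y1 + 4y3 >= 5
    y2 + 3y3 >= 2
    y1, y2, y3 >= 0

Solving the primal: x* = (5, 3.3333).
  primal value c^T x* = 31.6667.
Solving the dual: y* = (2.3333, 0, 0.6667).
  dual value b^T y* = 31.6667.
Strong duality: c^T x* = b^T y*. Confirmed.

31.6667


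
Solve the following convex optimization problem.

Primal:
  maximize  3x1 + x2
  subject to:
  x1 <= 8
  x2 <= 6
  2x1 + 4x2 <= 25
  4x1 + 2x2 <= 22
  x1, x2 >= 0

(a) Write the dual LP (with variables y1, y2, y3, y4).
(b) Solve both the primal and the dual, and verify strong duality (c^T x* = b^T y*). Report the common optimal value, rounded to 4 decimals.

The standard primal-dual pair for 'max c^T x s.t. A x <= b, x >= 0' is:
  Dual:  min b^T y  s.t.  A^T y >= c,  y >= 0.

So the dual LP is:
  minimize  8y1 + 6y2 + 25y3 + 22y4
  subject to:
    y1 + 2y3 + 4y4 >= 3
    y2 + 4y3 + 2y4 >= 1
    y1, y2, y3, y4 >= 0

Solving the primal: x* = (5.5, 0).
  primal value c^T x* = 16.5.
Solving the dual: y* = (0, 0, 0, 0.75).
  dual value b^T y* = 16.5.
Strong duality: c^T x* = b^T y*. Confirmed.

16.5


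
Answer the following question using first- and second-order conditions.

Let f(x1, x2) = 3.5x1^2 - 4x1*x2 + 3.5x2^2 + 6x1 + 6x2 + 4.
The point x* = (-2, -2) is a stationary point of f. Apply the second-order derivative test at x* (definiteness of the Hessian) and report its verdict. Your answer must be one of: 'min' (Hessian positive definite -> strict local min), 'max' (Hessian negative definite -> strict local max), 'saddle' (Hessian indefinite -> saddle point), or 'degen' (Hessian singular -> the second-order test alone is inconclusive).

Compute the Hessian H = grad^2 f:
  H = [[7, -4], [-4, 7]]
Verify stationarity: grad f(x*) = H x* + g = (0, 0).
Eigenvalues of H: 3, 11.
Both eigenvalues > 0, so H is positive definite -> x* is a strict local min.

min


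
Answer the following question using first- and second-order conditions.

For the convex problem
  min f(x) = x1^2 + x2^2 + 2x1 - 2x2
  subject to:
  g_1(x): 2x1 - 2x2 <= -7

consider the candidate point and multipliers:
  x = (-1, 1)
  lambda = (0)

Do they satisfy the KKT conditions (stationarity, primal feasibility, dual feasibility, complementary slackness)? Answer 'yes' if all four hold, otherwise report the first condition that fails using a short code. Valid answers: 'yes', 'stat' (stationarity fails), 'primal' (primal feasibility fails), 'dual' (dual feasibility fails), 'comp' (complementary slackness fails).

Gradient of f: grad f(x) = Q x + c = (0, 0)
Constraint values g_i(x) = a_i^T x - b_i:
  g_1((-1, 1)) = 3
Stationarity residual: grad f(x) + sum_i lambda_i a_i = (0, 0)
  -> stationarity OK
Primal feasibility (all g_i <= 0): FAILS
Dual feasibility (all lambda_i >= 0): OK
Complementary slackness (lambda_i * g_i(x) = 0 for all i): OK

Verdict: the first failing condition is primal_feasibility -> primal.

primal


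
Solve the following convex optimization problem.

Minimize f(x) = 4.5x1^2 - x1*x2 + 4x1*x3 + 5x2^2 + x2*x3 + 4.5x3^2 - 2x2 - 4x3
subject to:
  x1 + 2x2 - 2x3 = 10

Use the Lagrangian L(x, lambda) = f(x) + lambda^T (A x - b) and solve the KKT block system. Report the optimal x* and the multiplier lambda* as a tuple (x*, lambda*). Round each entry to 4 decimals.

Form the Lagrangian:
  L(x, lambda) = (1/2) x^T Q x + c^T x + lambda^T (A x - b)
Stationarity (grad_x L = 0): Q x + c + A^T lambda = 0.
Primal feasibility: A x = b.

This gives the KKT block system:
  [ Q   A^T ] [ x     ]   [-c ]
  [ A    0  ] [ lambda ] = [ b ]

Solving the linear system:
  x*      = (1.8985, 1.9434, -2.1073)
  lambda* = (-6.7141)
  f(x*)   = 35.842

x* = (1.8985, 1.9434, -2.1073), lambda* = (-6.7141)


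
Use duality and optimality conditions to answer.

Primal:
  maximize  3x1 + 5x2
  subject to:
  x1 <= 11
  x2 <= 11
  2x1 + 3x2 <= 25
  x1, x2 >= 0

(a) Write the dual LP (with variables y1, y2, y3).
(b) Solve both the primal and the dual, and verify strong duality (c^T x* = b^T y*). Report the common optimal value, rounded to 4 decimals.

The standard primal-dual pair for 'max c^T x s.t. A x <= b, x >= 0' is:
  Dual:  min b^T y  s.t.  A^T y >= c,  y >= 0.

So the dual LP is:
  minimize  11y1 + 11y2 + 25y3
  subject to:
    y1 + 2y3 >= 3
    y2 + 3y3 >= 5
    y1, y2, y3 >= 0

Solving the primal: x* = (0, 8.3333).
  primal value c^T x* = 41.6667.
Solving the dual: y* = (0, 0, 1.6667).
  dual value b^T y* = 41.6667.
Strong duality: c^T x* = b^T y*. Confirmed.

41.6667


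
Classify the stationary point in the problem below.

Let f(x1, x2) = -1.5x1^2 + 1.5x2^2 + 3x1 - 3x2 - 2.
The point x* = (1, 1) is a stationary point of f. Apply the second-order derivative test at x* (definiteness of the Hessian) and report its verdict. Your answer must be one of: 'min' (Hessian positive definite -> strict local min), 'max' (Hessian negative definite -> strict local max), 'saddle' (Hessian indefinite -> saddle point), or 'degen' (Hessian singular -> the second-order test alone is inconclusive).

Compute the Hessian H = grad^2 f:
  H = [[-3, 0], [0, 3]]
Verify stationarity: grad f(x*) = H x* + g = (0, 0).
Eigenvalues of H: -3, 3.
Eigenvalues have mixed signs, so H is indefinite -> x* is a saddle point.

saddle


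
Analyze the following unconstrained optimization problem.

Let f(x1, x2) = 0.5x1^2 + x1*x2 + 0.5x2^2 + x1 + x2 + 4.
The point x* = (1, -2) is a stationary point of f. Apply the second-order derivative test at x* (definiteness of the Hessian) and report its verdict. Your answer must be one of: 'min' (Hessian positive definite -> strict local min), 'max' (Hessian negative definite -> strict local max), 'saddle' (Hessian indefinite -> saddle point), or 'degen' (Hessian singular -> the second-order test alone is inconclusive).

Compute the Hessian H = grad^2 f:
  H = [[1, 1], [1, 1]]
Verify stationarity: grad f(x*) = H x* + g = (0, 0).
Eigenvalues of H: 0, 2.
H has a zero eigenvalue (singular; positive semidefinite but not definite), so H is neither positive definite, negative definite, nor indefinite. The second-order test alone is inconclusive -> degen.
(Indeed, f is constant along the null direction of H through x*, so x* is not a strict local extremum.)

degen


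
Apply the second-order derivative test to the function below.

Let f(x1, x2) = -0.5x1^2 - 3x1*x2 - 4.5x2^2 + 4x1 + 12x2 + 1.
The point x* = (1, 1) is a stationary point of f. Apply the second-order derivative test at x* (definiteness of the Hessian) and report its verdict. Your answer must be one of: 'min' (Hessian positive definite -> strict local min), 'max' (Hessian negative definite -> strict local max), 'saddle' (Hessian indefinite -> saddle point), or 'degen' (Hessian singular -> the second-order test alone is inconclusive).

Compute the Hessian H = grad^2 f:
  H = [[-1, -3], [-3, -9]]
Verify stationarity: grad f(x*) = H x* + g = (0, 0).
Eigenvalues of H: -10, 0.
H has a zero eigenvalue (singular; negative semidefinite but not definite), so H is neither positive definite, negative definite, nor indefinite. The second-order test alone is inconclusive -> degen.
(Indeed, f is constant along the null direction of H through x*, so x* is not a strict local extremum.)

degen


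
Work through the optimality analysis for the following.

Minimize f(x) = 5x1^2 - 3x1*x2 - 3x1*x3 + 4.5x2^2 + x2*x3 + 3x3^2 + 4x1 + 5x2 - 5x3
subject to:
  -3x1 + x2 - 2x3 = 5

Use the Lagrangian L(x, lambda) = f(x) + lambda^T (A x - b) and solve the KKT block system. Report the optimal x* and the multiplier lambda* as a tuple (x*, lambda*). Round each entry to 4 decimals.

Form the Lagrangian:
  L(x, lambda) = (1/2) x^T Q x + c^T x + lambda^T (A x - b)
Stationarity (grad_x L = 0): Q x + c + A^T lambda = 0.
Primal feasibility: A x = b.

This gives the KKT block system:
  [ Q   A^T ] [ x     ]   [-c ]
  [ A    0  ] [ lambda ] = [ b ]

Solving the linear system:
  x*      = (-1.5123, -0.7287, -0.5958)
  lambda* = (-2.3833)
  f(x*)   = 2.6015

x* = (-1.5123, -0.7287, -0.5958), lambda* = (-2.3833)


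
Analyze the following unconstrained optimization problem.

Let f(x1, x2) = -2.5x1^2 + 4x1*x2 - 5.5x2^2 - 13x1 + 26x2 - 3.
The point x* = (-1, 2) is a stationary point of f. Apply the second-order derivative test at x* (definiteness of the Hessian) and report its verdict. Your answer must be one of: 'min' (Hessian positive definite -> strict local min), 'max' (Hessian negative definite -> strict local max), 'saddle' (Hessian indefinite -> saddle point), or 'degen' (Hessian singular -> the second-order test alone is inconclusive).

Compute the Hessian H = grad^2 f:
  H = [[-5, 4], [4, -11]]
Verify stationarity: grad f(x*) = H x* + g = (0, 0).
Eigenvalues of H: -13, -3.
Both eigenvalues < 0, so H is negative definite -> x* is a strict local max.

max


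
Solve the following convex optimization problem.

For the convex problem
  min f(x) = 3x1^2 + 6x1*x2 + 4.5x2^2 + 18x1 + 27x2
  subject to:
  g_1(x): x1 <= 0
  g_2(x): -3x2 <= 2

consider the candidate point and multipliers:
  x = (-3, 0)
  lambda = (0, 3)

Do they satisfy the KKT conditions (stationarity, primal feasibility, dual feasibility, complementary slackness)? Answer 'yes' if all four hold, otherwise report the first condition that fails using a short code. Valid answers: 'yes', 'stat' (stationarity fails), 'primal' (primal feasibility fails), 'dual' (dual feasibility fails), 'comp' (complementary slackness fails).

Gradient of f: grad f(x) = Q x + c = (0, 9)
Constraint values g_i(x) = a_i^T x - b_i:
  g_1((-3, 0)) = -3
  g_2((-3, 0)) = -2
Stationarity residual: grad f(x) + sum_i lambda_i a_i = (0, 0)
  -> stationarity OK
Primal feasibility (all g_i <= 0): OK
Dual feasibility (all lambda_i >= 0): OK
Complementary slackness (lambda_i * g_i(x) = 0 for all i): FAILS

Verdict: the first failing condition is complementary_slackness -> comp.

comp


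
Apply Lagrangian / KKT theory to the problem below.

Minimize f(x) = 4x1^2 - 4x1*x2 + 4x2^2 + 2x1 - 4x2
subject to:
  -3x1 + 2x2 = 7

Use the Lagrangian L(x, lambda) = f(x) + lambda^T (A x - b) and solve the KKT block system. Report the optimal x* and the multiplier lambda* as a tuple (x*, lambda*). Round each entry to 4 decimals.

Form the Lagrangian:
  L(x, lambda) = (1/2) x^T Q x + c^T x + lambda^T (A x - b)
Stationarity (grad_x L = 0): Q x + c + A^T lambda = 0.
Primal feasibility: A x = b.

This gives the KKT block system:
  [ Q   A^T ] [ x     ]   [-c ]
  [ A    0  ] [ lambda ] = [ b ]

Solving the linear system:
  x*      = (-1.7143, 0.9286)
  lambda* = (-5.1429)
  f(x*)   = 14.4286

x* = (-1.7143, 0.9286), lambda* = (-5.1429)


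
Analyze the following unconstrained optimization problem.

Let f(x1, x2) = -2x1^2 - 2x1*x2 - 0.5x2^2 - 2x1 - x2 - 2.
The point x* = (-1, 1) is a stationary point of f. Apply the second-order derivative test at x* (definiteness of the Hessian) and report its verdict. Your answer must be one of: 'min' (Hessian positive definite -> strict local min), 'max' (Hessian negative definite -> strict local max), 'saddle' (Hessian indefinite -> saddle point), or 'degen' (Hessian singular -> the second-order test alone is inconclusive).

Compute the Hessian H = grad^2 f:
  H = [[-4, -2], [-2, -1]]
Verify stationarity: grad f(x*) = H x* + g = (0, 0).
Eigenvalues of H: -5, 0.
H has a zero eigenvalue (singular; negative semidefinite but not definite), so H is neither positive definite, negative definite, nor indefinite. The second-order test alone is inconclusive -> degen.
(Indeed, f is constant along the null direction of H through x*, so x* is not a strict local extremum.)

degen


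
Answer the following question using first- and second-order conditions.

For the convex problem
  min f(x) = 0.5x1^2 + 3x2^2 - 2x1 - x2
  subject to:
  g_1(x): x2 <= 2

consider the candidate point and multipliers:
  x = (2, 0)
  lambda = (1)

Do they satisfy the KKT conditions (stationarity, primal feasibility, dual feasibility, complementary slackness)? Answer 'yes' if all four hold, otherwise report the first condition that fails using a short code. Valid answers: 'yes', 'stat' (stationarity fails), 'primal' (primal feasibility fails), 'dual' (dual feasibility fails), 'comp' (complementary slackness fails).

Gradient of f: grad f(x) = Q x + c = (0, -1)
Constraint values g_i(x) = a_i^T x - b_i:
  g_1((2, 0)) = -2
Stationarity residual: grad f(x) + sum_i lambda_i a_i = (0, 0)
  -> stationarity OK
Primal feasibility (all g_i <= 0): OK
Dual feasibility (all lambda_i >= 0): OK
Complementary slackness (lambda_i * g_i(x) = 0 for all i): FAILS

Verdict: the first failing condition is complementary_slackness -> comp.

comp


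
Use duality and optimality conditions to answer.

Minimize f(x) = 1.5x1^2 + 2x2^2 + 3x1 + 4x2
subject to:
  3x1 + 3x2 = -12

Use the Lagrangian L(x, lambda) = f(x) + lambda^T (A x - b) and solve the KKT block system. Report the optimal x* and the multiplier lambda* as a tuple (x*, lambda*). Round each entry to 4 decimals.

Form the Lagrangian:
  L(x, lambda) = (1/2) x^T Q x + c^T x + lambda^T (A x - b)
Stationarity (grad_x L = 0): Q x + c + A^T lambda = 0.
Primal feasibility: A x = b.

This gives the KKT block system:
  [ Q   A^T ] [ x     ]   [-c ]
  [ A    0  ] [ lambda ] = [ b ]

Solving the linear system:
  x*      = (-2.1429, -1.8571)
  lambda* = (1.1429)
  f(x*)   = -0.0714

x* = (-2.1429, -1.8571), lambda* = (1.1429)


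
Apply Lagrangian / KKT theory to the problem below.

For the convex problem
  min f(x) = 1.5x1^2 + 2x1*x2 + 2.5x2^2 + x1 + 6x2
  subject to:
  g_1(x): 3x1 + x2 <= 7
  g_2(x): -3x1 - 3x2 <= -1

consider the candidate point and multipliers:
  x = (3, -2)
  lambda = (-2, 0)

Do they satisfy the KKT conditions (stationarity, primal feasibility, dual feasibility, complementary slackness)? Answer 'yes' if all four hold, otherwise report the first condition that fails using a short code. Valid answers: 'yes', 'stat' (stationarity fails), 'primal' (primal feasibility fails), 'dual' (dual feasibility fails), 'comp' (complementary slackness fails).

Gradient of f: grad f(x) = Q x + c = (6, 2)
Constraint values g_i(x) = a_i^T x - b_i:
  g_1((3, -2)) = 0
  g_2((3, -2)) = -2
Stationarity residual: grad f(x) + sum_i lambda_i a_i = (0, 0)
  -> stationarity OK
Primal feasibility (all g_i <= 0): OK
Dual feasibility (all lambda_i >= 0): FAILS
Complementary slackness (lambda_i * g_i(x) = 0 for all i): OK

Verdict: the first failing condition is dual_feasibility -> dual.

dual


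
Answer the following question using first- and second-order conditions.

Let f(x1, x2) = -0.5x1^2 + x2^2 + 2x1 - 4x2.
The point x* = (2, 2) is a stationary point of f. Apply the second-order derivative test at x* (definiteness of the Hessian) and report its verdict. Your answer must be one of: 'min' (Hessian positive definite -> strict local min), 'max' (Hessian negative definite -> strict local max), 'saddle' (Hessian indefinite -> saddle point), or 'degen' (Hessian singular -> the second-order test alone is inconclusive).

Compute the Hessian H = grad^2 f:
  H = [[-1, 0], [0, 2]]
Verify stationarity: grad f(x*) = H x* + g = (0, 0).
Eigenvalues of H: -1, 2.
Eigenvalues have mixed signs, so H is indefinite -> x* is a saddle point.

saddle


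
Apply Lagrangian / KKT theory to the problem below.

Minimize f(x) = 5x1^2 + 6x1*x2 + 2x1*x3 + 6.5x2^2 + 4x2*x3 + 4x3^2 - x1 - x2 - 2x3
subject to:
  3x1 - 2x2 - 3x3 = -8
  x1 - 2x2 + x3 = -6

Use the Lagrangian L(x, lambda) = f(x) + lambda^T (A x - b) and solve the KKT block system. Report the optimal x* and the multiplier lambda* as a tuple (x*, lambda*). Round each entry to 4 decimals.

Form the Lagrangian:
  L(x, lambda) = (1/2) x^T Q x + c^T x + lambda^T (A x - b)
Stationarity (grad_x L = 0): Q x + c + A^T lambda = 0.
Primal feasibility: A x = b.

This gives the KKT block system:
  [ Q   A^T ] [ x     ]   [-c ]
  [ A    0  ] [ lambda ] = [ b ]

Solving the linear system:
  x*      = (-1.7842, 1.9118, -0.3921)
  lambda* = (1.1829, 4.6069)
  f(x*)   = 18.8809

x* = (-1.7842, 1.9118, -0.3921), lambda* = (1.1829, 4.6069)


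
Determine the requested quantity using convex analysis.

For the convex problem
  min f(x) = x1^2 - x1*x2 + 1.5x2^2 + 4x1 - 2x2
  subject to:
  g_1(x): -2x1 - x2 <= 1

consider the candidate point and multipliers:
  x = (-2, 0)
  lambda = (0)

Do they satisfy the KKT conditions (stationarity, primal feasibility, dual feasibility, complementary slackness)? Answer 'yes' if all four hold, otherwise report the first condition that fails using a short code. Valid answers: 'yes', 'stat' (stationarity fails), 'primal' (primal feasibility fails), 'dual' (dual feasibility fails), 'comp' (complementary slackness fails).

Gradient of f: grad f(x) = Q x + c = (0, 0)
Constraint values g_i(x) = a_i^T x - b_i:
  g_1((-2, 0)) = 3
Stationarity residual: grad f(x) + sum_i lambda_i a_i = (0, 0)
  -> stationarity OK
Primal feasibility (all g_i <= 0): FAILS
Dual feasibility (all lambda_i >= 0): OK
Complementary slackness (lambda_i * g_i(x) = 0 for all i): OK

Verdict: the first failing condition is primal_feasibility -> primal.

primal


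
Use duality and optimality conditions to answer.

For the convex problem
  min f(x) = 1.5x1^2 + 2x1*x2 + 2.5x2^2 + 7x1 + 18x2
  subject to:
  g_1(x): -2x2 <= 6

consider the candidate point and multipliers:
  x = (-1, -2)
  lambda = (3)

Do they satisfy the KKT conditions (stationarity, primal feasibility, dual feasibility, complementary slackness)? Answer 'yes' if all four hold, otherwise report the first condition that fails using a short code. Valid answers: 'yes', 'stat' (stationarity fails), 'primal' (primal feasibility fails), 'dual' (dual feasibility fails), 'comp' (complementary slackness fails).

Gradient of f: grad f(x) = Q x + c = (0, 6)
Constraint values g_i(x) = a_i^T x - b_i:
  g_1((-1, -2)) = -2
Stationarity residual: grad f(x) + sum_i lambda_i a_i = (0, 0)
  -> stationarity OK
Primal feasibility (all g_i <= 0): OK
Dual feasibility (all lambda_i >= 0): OK
Complementary slackness (lambda_i * g_i(x) = 0 for all i): FAILS

Verdict: the first failing condition is complementary_slackness -> comp.

comp


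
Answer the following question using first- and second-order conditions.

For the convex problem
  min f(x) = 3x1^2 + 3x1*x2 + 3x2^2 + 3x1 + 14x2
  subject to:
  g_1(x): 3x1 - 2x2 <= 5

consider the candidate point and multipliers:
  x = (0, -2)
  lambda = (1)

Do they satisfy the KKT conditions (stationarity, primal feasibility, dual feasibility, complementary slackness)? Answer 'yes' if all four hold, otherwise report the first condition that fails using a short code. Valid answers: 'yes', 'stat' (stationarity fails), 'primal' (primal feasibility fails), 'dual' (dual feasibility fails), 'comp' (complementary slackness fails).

Gradient of f: grad f(x) = Q x + c = (-3, 2)
Constraint values g_i(x) = a_i^T x - b_i:
  g_1((0, -2)) = -1
Stationarity residual: grad f(x) + sum_i lambda_i a_i = (0, 0)
  -> stationarity OK
Primal feasibility (all g_i <= 0): OK
Dual feasibility (all lambda_i >= 0): OK
Complementary slackness (lambda_i * g_i(x) = 0 for all i): FAILS

Verdict: the first failing condition is complementary_slackness -> comp.

comp


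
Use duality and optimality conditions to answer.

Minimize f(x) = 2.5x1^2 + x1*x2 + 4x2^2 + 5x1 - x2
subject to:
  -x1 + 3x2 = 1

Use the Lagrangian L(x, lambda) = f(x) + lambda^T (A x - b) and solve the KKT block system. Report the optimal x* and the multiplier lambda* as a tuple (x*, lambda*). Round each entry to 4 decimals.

Form the Lagrangian:
  L(x, lambda) = (1/2) x^T Q x + c^T x + lambda^T (A x - b)
Stationarity (grad_x L = 0): Q x + c + A^T lambda = 0.
Primal feasibility: A x = b.

This gives the KKT block system:
  [ Q   A^T ] [ x     ]   [-c ]
  [ A    0  ] [ lambda ] = [ b ]

Solving the linear system:
  x*      = (-0.8983, 0.0339)
  lambda* = (0.5424)
  f(x*)   = -2.5339

x* = (-0.8983, 0.0339), lambda* = (0.5424)


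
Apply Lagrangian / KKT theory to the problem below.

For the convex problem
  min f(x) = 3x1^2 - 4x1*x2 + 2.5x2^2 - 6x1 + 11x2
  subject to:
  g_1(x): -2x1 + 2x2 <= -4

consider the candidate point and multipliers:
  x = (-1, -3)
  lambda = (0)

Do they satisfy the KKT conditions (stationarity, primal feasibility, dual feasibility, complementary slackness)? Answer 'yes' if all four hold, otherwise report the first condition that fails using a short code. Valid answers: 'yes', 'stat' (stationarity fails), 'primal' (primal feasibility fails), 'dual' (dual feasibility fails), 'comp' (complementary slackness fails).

Gradient of f: grad f(x) = Q x + c = (0, 0)
Constraint values g_i(x) = a_i^T x - b_i:
  g_1((-1, -3)) = 0
Stationarity residual: grad f(x) + sum_i lambda_i a_i = (0, 0)
  -> stationarity OK
Primal feasibility (all g_i <= 0): OK
Dual feasibility (all lambda_i >= 0): OK
Complementary slackness (lambda_i * g_i(x) = 0 for all i): OK

Verdict: yes, KKT holds.

yes


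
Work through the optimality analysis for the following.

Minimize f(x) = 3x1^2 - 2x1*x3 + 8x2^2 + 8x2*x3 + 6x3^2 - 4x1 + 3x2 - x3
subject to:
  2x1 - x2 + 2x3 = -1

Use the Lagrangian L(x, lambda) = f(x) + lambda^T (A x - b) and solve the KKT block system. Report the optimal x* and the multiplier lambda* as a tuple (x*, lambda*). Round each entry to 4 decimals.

Form the Lagrangian:
  L(x, lambda) = (1/2) x^T Q x + c^T x + lambda^T (A x - b)
Stationarity (grad_x L = 0): Q x + c + A^T lambda = 0.
Primal feasibility: A x = b.

This gives the KKT block system:
  [ Q   A^T ] [ x     ]   [-c ]
  [ A    0  ] [ lambda ] = [ b ]

Solving the linear system:
  x*      = (-0.1098, 0.1057, -0.3374)
  lambda* = (1.9919)
  f(x*)   = 1.5427

x* = (-0.1098, 0.1057, -0.3374), lambda* = (1.9919)


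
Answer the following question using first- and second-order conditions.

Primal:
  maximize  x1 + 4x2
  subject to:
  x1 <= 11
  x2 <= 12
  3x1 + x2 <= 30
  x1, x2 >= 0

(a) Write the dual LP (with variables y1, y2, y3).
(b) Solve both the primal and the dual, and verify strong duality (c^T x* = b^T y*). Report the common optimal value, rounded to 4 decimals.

The standard primal-dual pair for 'max c^T x s.t. A x <= b, x >= 0' is:
  Dual:  min b^T y  s.t.  A^T y >= c,  y >= 0.

So the dual LP is:
  minimize  11y1 + 12y2 + 30y3
  subject to:
    y1 + 3y3 >= 1
    y2 + y3 >= 4
    y1, y2, y3 >= 0

Solving the primal: x* = (6, 12).
  primal value c^T x* = 54.
Solving the dual: y* = (0, 3.6667, 0.3333).
  dual value b^T y* = 54.
Strong duality: c^T x* = b^T y*. Confirmed.

54


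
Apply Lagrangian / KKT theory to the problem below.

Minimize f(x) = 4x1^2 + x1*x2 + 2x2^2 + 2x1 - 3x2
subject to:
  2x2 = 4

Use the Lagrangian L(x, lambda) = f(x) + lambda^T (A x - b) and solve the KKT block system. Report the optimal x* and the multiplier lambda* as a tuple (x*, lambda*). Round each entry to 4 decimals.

Form the Lagrangian:
  L(x, lambda) = (1/2) x^T Q x + c^T x + lambda^T (A x - b)
Stationarity (grad_x L = 0): Q x + c + A^T lambda = 0.
Primal feasibility: A x = b.

This gives the KKT block system:
  [ Q   A^T ] [ x     ]   [-c ]
  [ A    0  ] [ lambda ] = [ b ]

Solving the linear system:
  x*      = (-0.5, 2)
  lambda* = (-2.25)
  f(x*)   = 1

x* = (-0.5, 2), lambda* = (-2.25)


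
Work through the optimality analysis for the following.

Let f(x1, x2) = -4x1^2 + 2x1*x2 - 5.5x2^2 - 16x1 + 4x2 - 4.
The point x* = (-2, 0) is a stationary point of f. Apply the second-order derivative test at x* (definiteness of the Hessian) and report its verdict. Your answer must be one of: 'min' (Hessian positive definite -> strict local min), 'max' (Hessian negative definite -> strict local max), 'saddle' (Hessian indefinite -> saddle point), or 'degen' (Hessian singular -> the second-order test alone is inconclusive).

Compute the Hessian H = grad^2 f:
  H = [[-8, 2], [2, -11]]
Verify stationarity: grad f(x*) = H x* + g = (0, 0).
Eigenvalues of H: -12, -7.
Both eigenvalues < 0, so H is negative definite -> x* is a strict local max.

max


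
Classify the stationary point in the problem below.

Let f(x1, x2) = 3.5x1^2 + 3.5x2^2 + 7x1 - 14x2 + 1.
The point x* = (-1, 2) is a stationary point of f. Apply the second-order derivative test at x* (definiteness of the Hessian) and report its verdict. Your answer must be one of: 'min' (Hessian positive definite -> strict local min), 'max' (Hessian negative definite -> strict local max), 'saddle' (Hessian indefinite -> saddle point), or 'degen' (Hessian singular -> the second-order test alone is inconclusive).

Compute the Hessian H = grad^2 f:
  H = [[7, 0], [0, 7]]
Verify stationarity: grad f(x*) = H x* + g = (0, 0).
Eigenvalues of H: 7, 7.
Both eigenvalues > 0, so H is positive definite -> x* is a strict local min.

min


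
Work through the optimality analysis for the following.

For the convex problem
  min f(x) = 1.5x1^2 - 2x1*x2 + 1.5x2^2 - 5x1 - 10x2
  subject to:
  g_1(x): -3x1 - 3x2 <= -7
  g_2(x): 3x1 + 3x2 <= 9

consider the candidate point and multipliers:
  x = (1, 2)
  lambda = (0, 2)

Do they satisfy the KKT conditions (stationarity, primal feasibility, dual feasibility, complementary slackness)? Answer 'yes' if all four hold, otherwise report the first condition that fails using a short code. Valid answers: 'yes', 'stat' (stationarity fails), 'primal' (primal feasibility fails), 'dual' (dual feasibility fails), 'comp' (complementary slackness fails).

Gradient of f: grad f(x) = Q x + c = (-6, -6)
Constraint values g_i(x) = a_i^T x - b_i:
  g_1((1, 2)) = -2
  g_2((1, 2)) = 0
Stationarity residual: grad f(x) + sum_i lambda_i a_i = (0, 0)
  -> stationarity OK
Primal feasibility (all g_i <= 0): OK
Dual feasibility (all lambda_i >= 0): OK
Complementary slackness (lambda_i * g_i(x) = 0 for all i): OK

Verdict: yes, KKT holds.

yes


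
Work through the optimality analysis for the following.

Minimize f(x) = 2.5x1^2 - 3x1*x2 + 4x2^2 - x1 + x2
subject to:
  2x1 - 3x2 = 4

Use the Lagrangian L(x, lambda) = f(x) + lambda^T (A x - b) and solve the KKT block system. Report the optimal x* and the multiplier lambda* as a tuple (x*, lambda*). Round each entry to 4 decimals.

Form the Lagrangian:
  L(x, lambda) = (1/2) x^T Q x + c^T x + lambda^T (A x - b)
Stationarity (grad_x L = 0): Q x + c + A^T lambda = 0.
Primal feasibility: A x = b.

This gives the KKT block system:
  [ Q   A^T ] [ x     ]   [-c ]
  [ A    0  ] [ lambda ] = [ b ]

Solving the linear system:
  x*      = (0.7561, -0.8293)
  lambda* = (-2.6341)
  f(x*)   = 4.4756

x* = (0.7561, -0.8293), lambda* = (-2.6341)


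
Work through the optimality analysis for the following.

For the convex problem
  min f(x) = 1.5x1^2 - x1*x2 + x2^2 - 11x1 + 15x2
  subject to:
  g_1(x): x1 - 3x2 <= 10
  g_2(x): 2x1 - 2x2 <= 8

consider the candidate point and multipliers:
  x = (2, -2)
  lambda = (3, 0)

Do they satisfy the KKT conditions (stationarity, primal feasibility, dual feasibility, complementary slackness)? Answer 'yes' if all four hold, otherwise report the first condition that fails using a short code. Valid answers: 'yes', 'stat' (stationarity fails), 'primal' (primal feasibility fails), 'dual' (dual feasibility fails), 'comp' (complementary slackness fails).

Gradient of f: grad f(x) = Q x + c = (-3, 9)
Constraint values g_i(x) = a_i^T x - b_i:
  g_1((2, -2)) = -2
  g_2((2, -2)) = 0
Stationarity residual: grad f(x) + sum_i lambda_i a_i = (0, 0)
  -> stationarity OK
Primal feasibility (all g_i <= 0): OK
Dual feasibility (all lambda_i >= 0): OK
Complementary slackness (lambda_i * g_i(x) = 0 for all i): FAILS

Verdict: the first failing condition is complementary_slackness -> comp.

comp


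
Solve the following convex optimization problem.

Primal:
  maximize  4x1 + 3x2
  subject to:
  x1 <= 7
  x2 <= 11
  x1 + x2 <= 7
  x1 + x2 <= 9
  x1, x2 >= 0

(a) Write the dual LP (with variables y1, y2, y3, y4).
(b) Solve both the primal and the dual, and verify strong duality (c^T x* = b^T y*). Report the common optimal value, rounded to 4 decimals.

The standard primal-dual pair for 'max c^T x s.t. A x <= b, x >= 0' is:
  Dual:  min b^T y  s.t.  A^T y >= c,  y >= 0.

So the dual LP is:
  minimize  7y1 + 11y2 + 7y3 + 9y4
  subject to:
    y1 + y3 + y4 >= 4
    y2 + y3 + y4 >= 3
    y1, y2, y3, y4 >= 0

Solving the primal: x* = (7, 0).
  primal value c^T x* = 28.
Solving the dual: y* = (1, 0, 3, 0).
  dual value b^T y* = 28.
Strong duality: c^T x* = b^T y*. Confirmed.

28


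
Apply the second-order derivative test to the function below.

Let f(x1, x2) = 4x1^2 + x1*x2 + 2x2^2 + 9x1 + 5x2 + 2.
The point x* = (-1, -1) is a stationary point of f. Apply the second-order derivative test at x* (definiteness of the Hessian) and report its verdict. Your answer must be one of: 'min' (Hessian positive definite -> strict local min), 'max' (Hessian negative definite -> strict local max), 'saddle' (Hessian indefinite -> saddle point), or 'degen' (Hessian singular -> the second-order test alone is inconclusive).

Compute the Hessian H = grad^2 f:
  H = [[8, 1], [1, 4]]
Verify stationarity: grad f(x*) = H x* + g = (0, 0).
Eigenvalues of H: 3.7639, 8.2361.
Both eigenvalues > 0, so H is positive definite -> x* is a strict local min.

min


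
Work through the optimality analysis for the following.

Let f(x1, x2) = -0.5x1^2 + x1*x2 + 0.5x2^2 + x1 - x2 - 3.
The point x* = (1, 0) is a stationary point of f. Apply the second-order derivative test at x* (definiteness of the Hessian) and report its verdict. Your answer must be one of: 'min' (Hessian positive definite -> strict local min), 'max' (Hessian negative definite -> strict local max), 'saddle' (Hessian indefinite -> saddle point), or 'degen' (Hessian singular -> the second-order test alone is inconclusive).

Compute the Hessian H = grad^2 f:
  H = [[-1, 1], [1, 1]]
Verify stationarity: grad f(x*) = H x* + g = (0, 0).
Eigenvalues of H: -1.4142, 1.4142.
Eigenvalues have mixed signs, so H is indefinite -> x* is a saddle point.

saddle


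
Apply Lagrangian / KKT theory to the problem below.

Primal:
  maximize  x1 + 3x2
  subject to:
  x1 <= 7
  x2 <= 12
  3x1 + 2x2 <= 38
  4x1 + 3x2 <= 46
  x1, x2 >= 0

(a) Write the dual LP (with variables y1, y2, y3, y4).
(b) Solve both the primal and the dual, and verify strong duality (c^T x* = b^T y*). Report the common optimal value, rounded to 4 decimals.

The standard primal-dual pair for 'max c^T x s.t. A x <= b, x >= 0' is:
  Dual:  min b^T y  s.t.  A^T y >= c,  y >= 0.

So the dual LP is:
  minimize  7y1 + 12y2 + 38y3 + 46y4
  subject to:
    y1 + 3y3 + 4y4 >= 1
    y2 + 2y3 + 3y4 >= 3
    y1, y2, y3, y4 >= 0

Solving the primal: x* = (2.5, 12).
  primal value c^T x* = 38.5.
Solving the dual: y* = (0, 2.25, 0, 0.25).
  dual value b^T y* = 38.5.
Strong duality: c^T x* = b^T y*. Confirmed.

38.5


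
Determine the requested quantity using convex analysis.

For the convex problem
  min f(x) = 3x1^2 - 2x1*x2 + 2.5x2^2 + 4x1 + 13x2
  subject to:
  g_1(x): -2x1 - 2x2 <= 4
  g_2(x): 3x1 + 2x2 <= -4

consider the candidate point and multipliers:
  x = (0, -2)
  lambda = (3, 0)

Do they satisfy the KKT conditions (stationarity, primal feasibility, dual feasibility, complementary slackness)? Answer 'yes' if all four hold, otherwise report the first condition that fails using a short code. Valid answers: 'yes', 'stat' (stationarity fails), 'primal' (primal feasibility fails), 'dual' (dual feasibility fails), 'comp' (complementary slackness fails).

Gradient of f: grad f(x) = Q x + c = (8, 3)
Constraint values g_i(x) = a_i^T x - b_i:
  g_1((0, -2)) = 0
  g_2((0, -2)) = 0
Stationarity residual: grad f(x) + sum_i lambda_i a_i = (2, -3)
  -> stationarity FAILS
Primal feasibility (all g_i <= 0): OK
Dual feasibility (all lambda_i >= 0): OK
Complementary slackness (lambda_i * g_i(x) = 0 for all i): OK

Verdict: the first failing condition is stationarity -> stat.

stat
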